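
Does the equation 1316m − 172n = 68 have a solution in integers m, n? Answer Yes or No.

Yes

By Bézout, 1316m − 172n = 68 has integer solutions iff gcd(1316, 172) | 68.
Euclid: 1316 = 7·172 + 112; 172 = 1·112 + 60; 112 = 1·60 + 52; 60 = 1·52 + 8; 52 = 6·8 + 4; 8 = 2·4 + 0. gcd = 4; 68 mod 4 = 0. Yes.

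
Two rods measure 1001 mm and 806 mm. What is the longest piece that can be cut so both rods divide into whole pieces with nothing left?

13

1001 = 7 · 11 · 13
806 = 2 · 13 · 31
Common: 13 = 13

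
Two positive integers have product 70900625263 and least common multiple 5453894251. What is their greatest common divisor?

13

gcd·lcm = product, so gcd = 70900625263/5453894251 = 13.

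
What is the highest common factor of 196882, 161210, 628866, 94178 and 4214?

98

196882 = 2 · 7⁴ · 41; 161210 = 2 · 5 · 7³ · 47; 628866 = 2 · 3² · 7² · 23 · 31; 94178 = 2 · 7² · 31²; 4214 = 2 · 7² · 43
gcd takes min exponent of each prime: 2 · 7² = 98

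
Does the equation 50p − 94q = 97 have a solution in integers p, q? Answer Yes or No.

No

By Bézout, 50p − 94q = 97 has integer solutions iff gcd(50, 94) | 97.
Euclid: 94 = 1·50 + 44; 50 = 1·44 + 6; 44 = 7·6 + 2; 6 = 3·2 + 0. gcd = 2; 97 mod 2 = 1. No.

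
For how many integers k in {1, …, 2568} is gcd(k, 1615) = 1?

Prime factors of 1615: 5, 17, 19. Count integers ≤ 2568 divisible by none of them.
By inclusion–exclusion: 2568 − ⌊2568/5⌋ − ⌊2568/17⌋ − ⌊2568/19⌋ + ⌊2568/85⌋ + ⌊2568/95⌋ + ⌊2568/323⌋ − ⌊2568/1615⌋ = 1832.

1832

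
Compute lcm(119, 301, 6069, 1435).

lcm(119, 301) = 119·301/gcd = 35819/7 = 5117
lcm(5117, 6069) = 5117·6069/gcd = 31055073/119 = 260967
lcm(260967, 1435) = 260967·1435/gcd = 374487645/7 = 53498235

53498235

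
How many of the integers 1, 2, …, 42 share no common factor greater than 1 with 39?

26

39 = 3·13. Inclusion–exclusion on these primes:
42 − ⌊42/3⌋ − ⌊42/13⌋ + ⌊42/39⌋ = 26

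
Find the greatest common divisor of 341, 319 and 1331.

11

341 = 11 · 31; 319 = 11 · 29; 1331 = 11³
gcd takes min exponent of each prime: 11 = 11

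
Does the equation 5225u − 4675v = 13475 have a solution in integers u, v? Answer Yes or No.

By Bézout, 5225u − 4675v = 13475 has integer solutions iff gcd(5225, 4675) | 13475.
Euclid: 5225 = 1·4675 + 550; 4675 = 8·550 + 275; 550 = 2·275 + 0. gcd = 275; 13475 mod 275 = 0. Yes.

Yes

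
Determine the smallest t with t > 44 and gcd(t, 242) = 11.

55

Multiples of 11 above 44: 11·5, 11·6, … . Need the cofactor coprime to 242/11 = 22.
Checking s = 5, 6, … the first with gcd(s, 22) = 1 is s = 5, giving 55.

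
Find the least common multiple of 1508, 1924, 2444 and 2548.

1508 = 2² · 13 · 29; 1924 = 2² · 13 · 37; 2444 = 2² · 13 · 47; 2548 = 2² · 7² · 13
lcm takes max exponent of each prime: 2² · 7² · 13 · 29 · 37 · 47 = 128498188

128498188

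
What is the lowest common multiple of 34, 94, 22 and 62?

34 = 2 · 17; 94 = 2 · 47; 22 = 2 · 11; 62 = 2 · 31
lcm takes max exponent of each prime: 2 · 11 · 17 · 31 · 47 = 544918

544918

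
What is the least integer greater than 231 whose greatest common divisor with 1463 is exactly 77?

308

Multiples of 77 above 231: 77·4, 77·5, … . Need the cofactor coprime to 1463/77 = 19.
Checking s = 4, 5, … the first with gcd(s, 19) = 1 is s = 4, giving 308.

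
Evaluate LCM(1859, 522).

970398

gcd first: 1859 = 3·522 + 293; 522 = 1·293 + 229; 293 = 1·229 + 64; 229 = 3·64 + 37; 64 = 1·37 + 27; 37 = 1·27 + 10; 27 = 2·10 + 7; 10 = 1·7 + 3; 7 = 2·3 + 1; 3 = 3·1 + 0 → gcd = 1
lcm = 1859·522/gcd = 970398/1 = 970398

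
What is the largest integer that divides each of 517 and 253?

11

Euclid: 517 = 2·253 + 11; 253 = 23·11 + 0. Last nonzero remainder: 11.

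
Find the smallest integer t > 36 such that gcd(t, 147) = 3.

39

gcd(t, 147) = 3 forces 3 | t; write t = 3s. Then gcd(3s, 3·49) = 3·gcd(s, 49), so need gcd(s, 49) = 1.
3s > 36 gives s ≥ 13. The least s ≥ 13 coprime to 49 is 13, so t = 3·13 = 39.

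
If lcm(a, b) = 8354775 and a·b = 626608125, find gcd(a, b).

75

From gcd × lcm = ab: gcd = 626608125 / 8354775 = 75.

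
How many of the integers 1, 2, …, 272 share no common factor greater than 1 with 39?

168

Prime factors of 39: 3, 13. Count integers ≤ 272 divisible by none of them.
By inclusion–exclusion: 272 − ⌊272/3⌋ − ⌊272/13⌋ + ⌊272/39⌋ = 168.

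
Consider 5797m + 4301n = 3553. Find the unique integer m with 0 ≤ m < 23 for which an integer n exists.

gcd(5797, 4301) = 187 (Euclid: 5797 = 1·4301 + 1496; 4301 = 2·1496 + 1309; 1496 = 1·1309 + 187; 1309 = 7·187 + 0), and 187 | 3553.
Extended Euclid: 5797·(3) + 4301·(-4) = 187. Scale by 19: m₀ = 57.
General solution m = m₀ + 23t; reducing mod 23 gives m = 11 (and n = -14).

11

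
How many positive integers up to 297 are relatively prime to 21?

170

21 = 3·7. Inclusion–exclusion on these primes:
297 − ⌊297/3⌋ − ⌊297/7⌋ + ⌊297/21⌋ = 170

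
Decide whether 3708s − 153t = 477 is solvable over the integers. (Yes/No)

gcd(3708, 153): 3708 = 24·153 + 36; 153 = 4·36 + 9; 36 = 4·9 + 0 → 9
9 divides 477, so a solution exists.

Yes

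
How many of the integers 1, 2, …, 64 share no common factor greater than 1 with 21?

37

Prime factors of 21: 3, 7. Count integers ≤ 64 divisible by none of them.
By inclusion–exclusion: 64 − ⌊64/3⌋ − ⌊64/7⌋ + ⌊64/21⌋ = 37.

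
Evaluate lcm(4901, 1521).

gcd first: 4901 = 3·1521 + 338; 1521 = 4·338 + 169; 338 = 2·169 + 0 → gcd = 169
lcm = 4901·1521/gcd = 7454421/169 = 44109

44109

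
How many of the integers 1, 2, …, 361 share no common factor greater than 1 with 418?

156

Prime factors of 418: 2, 11, 19. Count integers ≤ 361 divisible by none of them.
By inclusion–exclusion: 361 − ⌊361/2⌋ − ⌊361/11⌋ − ⌊361/19⌋ + ⌊361/22⌋ + ⌊361/38⌋ + ⌊361/209⌋ − ⌊361/418⌋ = 156.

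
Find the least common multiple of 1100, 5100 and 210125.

1100 = 2² · 5² · 11; 5100 = 2² · 3 · 5² · 17; 210125 = 5³ · 41²
lcm takes max exponent of each prime: 2² · 3 · 5³ · 11 · 17 · 41² = 471520500

471520500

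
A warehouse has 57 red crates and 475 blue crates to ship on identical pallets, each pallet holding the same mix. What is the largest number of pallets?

57 = 3 · 19
475 = 5² · 19
Common: 19 = 19

19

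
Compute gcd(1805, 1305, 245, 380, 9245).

1805 = 5 · 19²; 1305 = 3² · 5 · 29; 245 = 5 · 7²; 380 = 2² · 5 · 19; 9245 = 5 · 43²
gcd takes min exponent of each prime: 5 = 5

5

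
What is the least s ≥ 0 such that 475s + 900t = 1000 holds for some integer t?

4

gcd(475, 900) = 25 (Euclid: 900 = 1·475 + 425; 475 = 1·425 + 50; 425 = 8·50 + 25; 50 = 2·25 + 0), and 25 | 1000.
Extended Euclid: 475·(-17) + 900·(9) = 25. Scale by 40: s₀ = -680.
General solution s = s₀ + 36k; reducing mod 36 gives s = 4 (and t = -1).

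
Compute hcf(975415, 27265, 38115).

35

975415 = 5 · 7 · 29 · 31²; 27265 = 5 · 7 · 19 · 41; 38115 = 3² · 5 · 7 · 11²
gcd takes min exponent of each prime: 5 · 7 = 35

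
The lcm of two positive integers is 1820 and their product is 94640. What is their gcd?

gcd·lcm = product, so gcd = 94640/1820 = 52.

52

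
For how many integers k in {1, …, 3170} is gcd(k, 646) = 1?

1414

Prime factors of 646: 2, 17, 19. Count integers ≤ 3170 divisible by none of them.
By inclusion–exclusion: 3170 − ⌊3170/2⌋ − ⌊3170/17⌋ − ⌊3170/19⌋ + ⌊3170/34⌋ + ⌊3170/38⌋ + ⌊3170/323⌋ − ⌊3170/646⌋ = 1414.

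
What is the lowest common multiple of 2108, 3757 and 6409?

13510172

2108 = 2² · 17 · 31; 3757 = 13 · 17²; 6409 = 13 · 17 · 29
lcm takes max exponent of each prime: 2² · 13 · 17² · 29 · 31 = 13510172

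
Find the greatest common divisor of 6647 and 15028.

289

6647 = 17² · 23
15028 = 2² · 13 · 17²
Common: 17² = 289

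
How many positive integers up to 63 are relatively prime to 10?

Prime factors of 10: 2, 5. Count integers ≤ 63 divisible by none of them.
By inclusion–exclusion: 63 − ⌊63/2⌋ − ⌊63/5⌋ + ⌊63/10⌋ = 26.

26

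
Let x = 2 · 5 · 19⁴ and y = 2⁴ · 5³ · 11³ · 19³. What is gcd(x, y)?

min exponent per shared prime: 2 · 5 · 19³ = 68590

68590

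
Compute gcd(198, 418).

22

198 = 2 · 3² · 11
418 = 2 · 11 · 19
Common: 2 · 11 = 22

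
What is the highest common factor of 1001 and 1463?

77

1001 = 7 · 11 · 13
1463 = 7 · 11 · 19
Common: 7 · 11 = 77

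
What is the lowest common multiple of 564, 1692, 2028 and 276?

6576804

lcm(564, 1692) = 564·1692/gcd = 954288/564 = 1692
lcm(1692, 2028) = 1692·2028/gcd = 3431376/12 = 285948
lcm(285948, 276) = 285948·276/gcd = 78921648/12 = 6576804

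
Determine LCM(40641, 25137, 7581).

lcm(40641, 25137) = 40641·25137/gcd = 1021592817/57 = 17922681
lcm(17922681, 7581) = 17922681·7581/gcd = 135871844661/399 = 340530939

340530939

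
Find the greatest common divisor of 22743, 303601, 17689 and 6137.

gcd(22743, 303601): 303601 = 13·22743 + 7942; 22743 = 2·7942 + 6859; 7942 = 1·6859 + 1083; 6859 = 6·1083 + 361; 1083 = 3·361 + 0 → 361
gcd(361, 17689): 17689 = 49·361 + 0 → 361
gcd(361, 6137): 6137 = 17·361 + 0 → 361

361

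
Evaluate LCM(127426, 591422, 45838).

127426 = 2 · 13³ · 29; 591422 = 2 · 13 · 23² · 43; 45838 = 2 · 13 · 41 · 43
lcm takes max exponent of each prime: 2 · 13³ · 23² · 29 · 41 · 43 = 118840928102

118840928102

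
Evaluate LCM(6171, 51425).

154275

6171 = 3 · 11² · 17; 51425 = 5² · 11² · 17
max exponents: 3 · 5² · 11² · 17 = 154275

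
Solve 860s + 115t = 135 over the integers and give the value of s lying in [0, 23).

Reduce mod 115: 860s ≡ 135 (mod 115). With g = gcd(860, 115) = 5 dividing 135, divide through: 172s ≡ 27 (mod 23).
Since gcd(172, 23) = 1, s ≡ 27·(172)⁻¹ ≡ 15 (mod 23). Smallest non-negative: 15.

15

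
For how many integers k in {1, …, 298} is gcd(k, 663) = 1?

663 = 3·13·17. Inclusion–exclusion on these primes:
298 − ⌊298/3⌋ − ⌊298/13⌋ − ⌊298/17⌋ + ⌊298/39⌋ + ⌊298/51⌋ + ⌊298/221⌋ − ⌊298/663⌋ = 173

173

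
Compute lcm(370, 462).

gcd first: 462 = 1·370 + 92; 370 = 4·92 + 2; 92 = 46·2 + 0 → gcd = 2
lcm = 370·462/gcd = 170940/2 = 85470

85470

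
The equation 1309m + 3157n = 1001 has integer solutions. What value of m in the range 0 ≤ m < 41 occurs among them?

Euclid: 3157 = 2·1309 + 539; 1309 = 2·539 + 231; 539 = 2·231 + 77; 231 = 3·77 + 0 → gcd = 77; 1001 = 77·13.
Back-substitution yields 1309·(-12) + 3157·(5) = 77, so one solution is m = -12·13 = -156, n = 5·13 = 65.
Solutions in m differ by 3157/77 = 41; the one in [0, 41) is -156 mod 41 = 8.

8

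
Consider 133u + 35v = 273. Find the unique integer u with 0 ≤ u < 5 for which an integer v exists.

gcd(133, 35) = 7 (Euclid: 133 = 3·35 + 28; 35 = 1·28 + 7; 28 = 4·7 + 0), and 7 | 273.
Extended Euclid: 133·(-1) + 35·(4) = 7. Scale by 39: u₀ = -39.
General solution u = u₀ + 5t; reducing mod 5 gives u = 1 (and v = 4).

1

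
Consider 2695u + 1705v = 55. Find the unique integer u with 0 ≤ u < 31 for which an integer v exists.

Reduce mod 1705: 2695u ≡ 55 (mod 1705). With g = gcd(2695, 1705) = 55 dividing 55, divide through: 49u ≡ 1 (mod 31).
Since gcd(49, 31) = 1, u ≡ 1·(49)⁻¹ ≡ 19 (mod 31). Smallest non-negative: 19.

19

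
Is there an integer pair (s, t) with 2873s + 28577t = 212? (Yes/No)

No

gcd(2873, 28577): 28577 = 9·2873 + 2720; 2873 = 1·2720 + 153; 2720 = 17·153 + 119; 153 = 1·119 + 34; 119 = 3·34 + 17; 34 = 2·17 + 0 → 17
17 does not divide 212, so a solution does not exist.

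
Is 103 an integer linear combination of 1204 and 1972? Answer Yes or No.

No

By Bézout, 1204s − 1972t = 103 has integer solutions iff gcd(1204, 1972) | 103.
Euclid: 1972 = 1·1204 + 768; 1204 = 1·768 + 436; 768 = 1·436 + 332; 436 = 1·332 + 104; 332 = 3·104 + 20; 104 = 5·20 + 4; 20 = 5·4 + 0. gcd = 4; 103 mod 4 = 3. No.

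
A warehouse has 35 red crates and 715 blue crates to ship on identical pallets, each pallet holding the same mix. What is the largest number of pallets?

5

35 = 5 · 7
715 = 5 · 11 · 13
Common: 5 = 5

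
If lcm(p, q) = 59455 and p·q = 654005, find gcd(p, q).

gcd·lcm = product, so gcd = 654005/59455 = 11.

11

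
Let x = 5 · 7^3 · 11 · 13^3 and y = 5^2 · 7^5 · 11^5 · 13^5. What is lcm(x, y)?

max exponent per prime: 5^2 · 7^5 · 11^5 · 13^5 = 25125250250125025

25125250250125025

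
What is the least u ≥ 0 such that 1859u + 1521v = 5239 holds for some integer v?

2

gcd(1859, 1521) = 169 (Euclid: 1859 = 1·1521 + 338; 1521 = 4·338 + 169; 338 = 2·169 + 0), and 169 | 5239.
Extended Euclid: 1859·(-4) + 1521·(5) = 169. Scale by 31: u₀ = -124.
General solution u = u₀ + 9t; reducing mod 9 gives u = 2 (and v = 1).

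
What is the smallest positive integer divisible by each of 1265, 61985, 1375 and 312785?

lcm(1265, 61985) = 1265·61985/gcd = 78411025/1265 = 61985
lcm(61985, 1375) = 61985·1375/gcd = 85229375/55 = 1549625
lcm(1549625, 312785) = 1549625·312785/gcd = 484699455625/55 = 8812717375

8812717375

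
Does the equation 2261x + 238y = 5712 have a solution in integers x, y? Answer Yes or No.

By Bézout, 2261x + 238y = 5712 has integer solutions iff gcd(2261, 238) | 5712.
Euclid: 2261 = 9·238 + 119; 238 = 2·119 + 0. gcd = 119; 5712 mod 119 = 0. Yes.

Yes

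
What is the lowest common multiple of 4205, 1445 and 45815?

655017055

4205 = 5 · 29²; 1445 = 5 · 17²; 45815 = 5 · 7² · 11 · 17
lcm takes max exponent of each prime: 5 · 7² · 11 · 17² · 29² = 655017055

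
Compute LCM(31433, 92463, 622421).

31433 = 17 · 43²; 92463 = 3 · 7² · 17 · 37; 622421 = 17 · 19 · 41 · 47
lcm takes max exponent of each prime: 3 · 7² · 17 · 19 · 37 · 41 · 43² · 47 = 6259508117331

6259508117331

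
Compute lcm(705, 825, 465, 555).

705 = 3 · 5 · 47; 825 = 3 · 5² · 11; 465 = 3 · 5 · 31; 555 = 3 · 5 · 37
lcm takes max exponent of each prime: 3 · 5² · 11 · 31 · 37 · 47 = 44474925

44474925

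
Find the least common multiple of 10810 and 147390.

10810 = 2 · 5 · 23 · 47; 147390 = 2 · 3 · 5 · 17³
max exponents: 2 · 3 · 5 · 17³ · 23 · 47 = 159328590

159328590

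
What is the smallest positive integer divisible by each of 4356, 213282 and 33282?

95434737156

4356 = 2² · 3² · 11²; 213282 = 2 · 3² · 17² · 41; 33282 = 2 · 3² · 43²
lcm takes max exponent of each prime: 2² · 3² · 11² · 17² · 41 · 43² = 95434737156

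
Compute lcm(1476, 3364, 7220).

2240575380

1476 = 2² · 3² · 41; 3364 = 2² · 29²; 7220 = 2² · 5 · 19²
lcm takes max exponent of each prime: 2² · 3² · 5 · 19² · 29² · 41 = 2240575380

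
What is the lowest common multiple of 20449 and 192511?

32534359

20449 = 11² · 13²; 192511 = 11² · 37 · 43
max exponents: 11² · 13² · 37 · 43 = 32534359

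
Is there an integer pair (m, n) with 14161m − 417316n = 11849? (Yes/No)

Yes

By Bézout, 14161m − 417316n = 11849 has integer solutions iff gcd(14161, 417316) | 11849.
Euclid: 417316 = 29·14161 + 6647; 14161 = 2·6647 + 867; 6647 = 7·867 + 578; 867 = 1·578 + 289; 578 = 2·289 + 0. gcd = 289; 11849 mod 289 = 0. Yes.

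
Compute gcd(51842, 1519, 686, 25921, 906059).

49

gcd(51842, 1519): 51842 = 34·1519 + 196; 1519 = 7·196 + 147; 196 = 1·147 + 49; 147 = 3·49 + 0 → 49
gcd(49, 686): 686 = 14·49 + 0 → 49
gcd(49, 25921): 25921 = 529·49 + 0 → 49
gcd(49, 906059): 906059 = 18491·49 + 0 → 49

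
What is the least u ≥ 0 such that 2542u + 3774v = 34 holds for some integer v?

Reduce mod 3774: 2542u ≡ 34 (mod 3774). With g = gcd(2542, 3774) = 2 dividing 34, divide through: 1271u ≡ 17 (mod 1887).
Since gcd(1271, 1887) = 1, u ≡ 17·(1271)⁻¹ ≡ 340 (mod 1887). Smallest non-negative: 340.

340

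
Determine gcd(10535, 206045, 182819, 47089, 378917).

49

10535 = 5 · 7² · 43; 206045 = 5 · 7² · 29²; 182819 = 7³ · 13 · 41; 47089 = 7² · 31²; 378917 = 7² · 11 · 19 · 37
gcd takes min exponent of each prime: 7² = 49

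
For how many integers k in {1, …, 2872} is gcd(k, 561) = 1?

561 = 3·11·17. Inclusion–exclusion on these primes:
2872 − ⌊2872/3⌋ − ⌊2872/11⌋ − ⌊2872/17⌋ + ⌊2872/33⌋ + ⌊2872/51⌋ + ⌊2872/187⌋ − ⌊2872/561⌋ = 1639

1639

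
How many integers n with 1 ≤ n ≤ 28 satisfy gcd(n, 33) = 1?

17

Prime factors of 33: 3, 11. Count integers ≤ 28 divisible by none of them.
By inclusion–exclusion: 28 − ⌊28/3⌋ − ⌊28/11⌋ + ⌊28/33⌋ = 17.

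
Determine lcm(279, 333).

10323

gcd first: 333 = 1·279 + 54; 279 = 5·54 + 9; 54 = 6·9 + 0 → gcd = 9
lcm = 279·333/gcd = 92907/9 = 10323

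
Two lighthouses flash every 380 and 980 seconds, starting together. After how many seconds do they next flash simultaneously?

380 = 2² · 5 · 19; 980 = 2² · 5 · 7²
max exponents: 2² · 5 · 7² · 19 = 18620

18620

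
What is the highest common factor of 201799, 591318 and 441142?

gcd(201799, 591318): 591318 = 2·201799 + 187720; 201799 = 1·187720 + 14079; 187720 = 13·14079 + 4693; 14079 = 3·4693 + 0 → 4693
gcd(4693, 441142): 441142 = 94·4693 + 0 → 4693

4693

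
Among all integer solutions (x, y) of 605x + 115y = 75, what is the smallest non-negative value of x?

Euclid: 605 = 5·115 + 30; 115 = 3·30 + 25; 30 = 1·25 + 5; 25 = 5·5 + 0 → gcd = 5; 75 = 5·15.
Back-substitution yields 605·(4) + 115·(-21) = 5, so one solution is x = 4·15 = 60, y = -21·15 = -315.
Solutions in x differ by 115/5 = 23; the one in [0, 23) is 60 mod 23 = 14.

14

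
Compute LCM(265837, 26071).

gcd first: 265837 = 10·26071 + 5127; 26071 = 5·5127 + 436; 5127 = 11·436 + 331; 436 = 1·331 + 105; 331 = 3·105 + 16; 105 = 6·16 + 9; 16 = 1·9 + 7; 9 = 1·7 + 2; 7 = 3·2 + 1; 2 = 2·1 + 0 → gcd = 1
lcm = 265837·26071/gcd = 6930636427/1 = 6930636427

6930636427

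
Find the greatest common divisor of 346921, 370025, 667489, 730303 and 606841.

361

gcd(346921, 370025): 370025 = 1·346921 + 23104; 346921 = 15·23104 + 361; 23104 = 64·361 + 0 → 361
gcd(361, 667489): 667489 = 1849·361 + 0 → 361
gcd(361, 730303): 730303 = 2023·361 + 0 → 361
gcd(361, 606841): 606841 = 1681·361 + 0 → 361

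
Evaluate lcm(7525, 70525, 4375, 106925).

3563275625

lcm(7525, 70525) = 7525·70525/gcd = 530700625/175 = 3032575
lcm(3032575, 4375) = 3032575·4375/gcd = 13267515625/175 = 75814375
lcm(75814375, 106925) = 75814375·106925/gcd = 8106452046875/2275 = 3563275625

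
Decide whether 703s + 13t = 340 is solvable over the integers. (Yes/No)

Yes

By Bézout, 703s + 13t = 340 has integer solutions iff gcd(703, 13) | 340.
Euclid: 703 = 54·13 + 1; 13 = 13·1 + 0. gcd = 1; 340 mod 1 = 0. Yes.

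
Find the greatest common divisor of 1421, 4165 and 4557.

49

gcd(1421, 4165): 4165 = 2·1421 + 1323; 1421 = 1·1323 + 98; 1323 = 13·98 + 49; 98 = 2·49 + 0 → 49
gcd(49, 4557): 4557 = 93·49 + 0 → 49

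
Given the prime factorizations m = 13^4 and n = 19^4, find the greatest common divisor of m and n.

1

min exponent per shared prime: (none) = 1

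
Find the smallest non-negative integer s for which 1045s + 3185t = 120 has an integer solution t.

gcd(1045, 3185) = 5 (Euclid: 3185 = 3·1045 + 50; 1045 = 20·50 + 45; 50 = 1·45 + 5; 45 = 9·5 + 0), and 5 | 120.
Extended Euclid: 1045·(-64) + 3185·(21) = 5. Scale by 24: s₀ = -1536.
General solution s = s₀ + 637k; reducing mod 637 gives s = 375 (and t = -123).

375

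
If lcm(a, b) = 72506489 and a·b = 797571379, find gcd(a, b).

11

gcd·lcm = product, so gcd = 797571379/72506489 = 11.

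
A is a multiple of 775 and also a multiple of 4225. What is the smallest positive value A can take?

130975

775 = 5² · 31; 4225 = 5² · 13²
max exponents: 5² · 13² · 31 = 130975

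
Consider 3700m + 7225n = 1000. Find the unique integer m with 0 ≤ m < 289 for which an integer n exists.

gcd(3700, 7225) = 25 (Euclid: 7225 = 1·3700 + 3525; 3700 = 1·3525 + 175; 3525 = 20·175 + 25; 175 = 7·25 + 0), and 25 | 1000.
Extended Euclid: 3700·(-41) + 7225·(21) = 25. Scale by 40: m₀ = -1640.
General solution m = m₀ + 289t; reducing mod 289 gives m = 94 (and n = -48).

94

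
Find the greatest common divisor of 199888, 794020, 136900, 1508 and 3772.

199888 = 2⁴ · 13 · 31²; 794020 = 2² · 5 · 29 · 37²; 136900 = 2² · 5² · 37²; 1508 = 2² · 13 · 29; 3772 = 2² · 23 · 41
gcd takes min exponent of each prime: 2² = 4

4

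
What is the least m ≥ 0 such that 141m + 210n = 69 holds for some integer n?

Euclid: 210 = 1·141 + 69; 141 = 2·69 + 3; 69 = 23·3 + 0 → gcd = 3; 69 = 3·23.
Back-substitution yields 141·(3) + 210·(-2) = 3, so one solution is m = 3·23 = 69, n = -2·23 = -46.
Solutions in m differ by 210/3 = 70; the one in [0, 70) is 69 mod 70 = 69.

69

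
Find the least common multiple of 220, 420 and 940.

220 = 2² · 5 · 11; 420 = 2² · 3 · 5 · 7; 940 = 2² · 5 · 47
lcm takes max exponent of each prime: 2² · 3 · 5 · 7 · 11 · 47 = 217140

217140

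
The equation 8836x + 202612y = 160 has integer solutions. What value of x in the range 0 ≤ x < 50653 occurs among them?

gcd(8836, 202612) = 4 (Euclid: 202612 = 22·8836 + 8220; 8836 = 1·8220 + 616; 8220 = 13·616 + 212; 616 = 2·212 + 192; 212 = 1·192 + 20; 192 = 9·20 + 12; 20 = 1·12 + 8; 12 = 1·8 + 4; 8 = 2·4 + 0), and 4 | 160.
Extended Euclid: 8836·(20064) + 202612·(-875) = 4. Scale by 40: x₀ = 802560.
General solution x = x₀ + 50653t; reducing mod 50653 gives x = 42765 (and y = -1865).

42765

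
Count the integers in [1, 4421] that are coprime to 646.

1972

Prime factors of 646: 2, 17, 19. Count integers ≤ 4421 divisible by none of them.
By inclusion–exclusion: 4421 − ⌊4421/2⌋ − ⌊4421/17⌋ − ⌊4421/19⌋ + ⌊4421/34⌋ + ⌊4421/38⌋ + ⌊4421/323⌋ − ⌊4421/646⌋ = 1972.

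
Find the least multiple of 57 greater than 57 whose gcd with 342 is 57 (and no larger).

285

Multiples of 57 above 57: 57·2, 57·3, … . Need the cofactor coprime to 342/57 = 6.
Checking s = 2, 3, … the first with gcd(s, 6) = 1 is s = 5, giving 285.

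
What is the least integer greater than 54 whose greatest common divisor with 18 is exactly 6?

60

gcd(a, 18) = 6 forces 6 | a; write a = 6s. Then gcd(6s, 6·3) = 6·gcd(s, 3), so need gcd(s, 3) = 1.
6s > 54 gives s ≥ 10. The least s ≥ 10 coprime to 3 is 10, so a = 6·10 = 60.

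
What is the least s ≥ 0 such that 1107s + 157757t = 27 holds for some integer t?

57716

Euclid: 157757 = 142·1107 + 563; 1107 = 1·563 + 544; 563 = 1·544 + 19; 544 = 28·19 + 12; 19 = 1·12 + 7; 12 = 1·7 + 5; 7 = 1·5 + 2; 5 = 2·2 + 1; 2 = 2·1 + 0 → gcd = 1; 27 = 1·27.
Back-substitution yields 1107·(66409) + 157757·(-466) = 1, so one solution is s = 66409·27 = 1793043, t = -466·27 = -12582.
Solutions in s differ by 157757/1 = 157757; the one in [0, 157757) is 1793043 mod 157757 = 57716.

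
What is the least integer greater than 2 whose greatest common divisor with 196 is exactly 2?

6

196 = 2·98. Any a with gcd(a, 196) = 2 is a multiple of 2, say 2s, with s coprime to 98.
Need s > 2/2, so s ≥ 2. First s ≥ 2 with gcd(s, 98) = 1 is s = 3. Thus a = 2·3 = 6.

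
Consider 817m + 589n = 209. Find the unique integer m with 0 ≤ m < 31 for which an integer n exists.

Euclid: 817 = 1·589 + 228; 589 = 2·228 + 133; 228 = 1·133 + 95; 133 = 1·95 + 38; 95 = 2·38 + 19; 38 = 2·19 + 0 → gcd = 19; 209 = 19·11.
Back-substitution yields 817·(13) + 589·(-18) = 19, so one solution is m = 13·11 = 143, n = -18·11 = -198.
Solutions in m differ by 589/19 = 31; the one in [0, 31) is 143 mod 31 = 19.

19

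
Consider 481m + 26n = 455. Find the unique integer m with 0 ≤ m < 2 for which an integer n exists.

1

Reduce mod 26: 481m ≡ 455 (mod 26). With g = gcd(481, 26) = 13 dividing 455, divide through: 37m ≡ 35 (mod 2).
Since gcd(37, 2) = 1, m ≡ 35·(37)⁻¹ ≡ 1 (mod 2). Smallest non-negative: 1.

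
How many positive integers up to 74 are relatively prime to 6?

Prime factors of 6: 2, 3. Count integers ≤ 74 divisible by none of them.
By inclusion–exclusion: 74 − ⌊74/2⌋ − ⌊74/3⌋ + ⌊74/6⌋ = 25.

25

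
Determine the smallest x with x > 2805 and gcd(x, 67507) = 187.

gcd(x, 67507) = 187 forces 187 | x; write x = 187s. Then gcd(187s, 187·361) = 187·gcd(s, 361), so need gcd(s, 361) = 1.
187s > 2805 gives s ≥ 16. The least s ≥ 16 coprime to 361 is 16, so x = 187·16 = 2992.

2992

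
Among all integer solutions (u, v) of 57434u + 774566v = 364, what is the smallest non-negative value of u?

12704

gcd(57434, 774566) = 26 (Euclid: 774566 = 13·57434 + 27924; 57434 = 2·27924 + 1586; 27924 = 17·1586 + 962; 1586 = 1·962 + 624; 962 = 1·624 + 338; 624 = 1·338 + 286; 338 = 1·286 + 52; 286 = 5·52 + 26; 52 = 2·26 + 0), and 26 | 364.
Extended Euclid: 57434·(13675) + 774566·(-1014) = 26. Scale by 14: u₀ = 191450.
General solution u = u₀ + 29791t; reducing mod 29791 gives u = 12704 (and v = -942).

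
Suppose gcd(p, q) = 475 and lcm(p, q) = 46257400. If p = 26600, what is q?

826025

p·q = gcd·lcm = 475·46257400 = 21972265000, so q = 21972265000/26600 = 826025.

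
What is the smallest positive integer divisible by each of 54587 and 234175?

39575575

gcd first: 234175 = 4·54587 + 15827; 54587 = 3·15827 + 7106; 15827 = 2·7106 + 1615; 7106 = 4·1615 + 646; 1615 = 2·646 + 323; 646 = 2·323 + 0 → gcd = 323
lcm = 54587·234175/gcd = 12782910725/323 = 39575575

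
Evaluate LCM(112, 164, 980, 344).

lcm(112, 164) = 112·164/gcd = 18368/4 = 4592
lcm(4592, 980) = 4592·980/gcd = 4500160/28 = 160720
lcm(160720, 344) = 160720·344/gcd = 55287680/8 = 6910960

6910960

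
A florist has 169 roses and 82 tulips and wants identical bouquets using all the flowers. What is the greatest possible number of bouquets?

169 = 13²
82 = 2 · 41
Common: 1 = 1

1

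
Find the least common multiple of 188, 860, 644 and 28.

lcm(188, 860) = 188·860/gcd = 161680/4 = 40420
lcm(40420, 644) = 40420·644/gcd = 26030480/4 = 6507620
lcm(6507620, 28) = 6507620·28/gcd = 182213360/28 = 6507620

6507620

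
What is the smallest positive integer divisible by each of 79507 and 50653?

gcd first: 79507 = 1·50653 + 28854; 50653 = 1·28854 + 21799; 28854 = 1·21799 + 7055; 21799 = 3·7055 + 634; 7055 = 11·634 + 81; 634 = 7·81 + 67; 81 = 1·67 + 14; 67 = 4·14 + 11; 14 = 1·11 + 3; 11 = 3·3 + 2; 3 = 1·2 + 1; 2 = 2·1 + 0 → gcd = 1
lcm = 79507·50653/gcd = 4027268071/1 = 4027268071

4027268071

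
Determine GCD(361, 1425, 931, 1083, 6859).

361 = 19²; 1425 = 3 · 5² · 19; 931 = 7² · 19; 1083 = 3 · 19²; 6859 = 19³
gcd takes min exponent of each prime: 19 = 19

19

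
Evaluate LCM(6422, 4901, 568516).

10801804

6422 = 2 · 13² · 19; 4901 = 13² · 29; 568516 = 2² · 13² · 29²
lcm takes max exponent of each prime: 2² · 13² · 19 · 29² = 10801804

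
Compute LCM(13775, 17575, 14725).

lcm(13775, 17575) = 13775·17575/gcd = 242095625/475 = 509675
lcm(509675, 14725) = 509675·14725/gcd = 7504964375/475 = 15799925

15799925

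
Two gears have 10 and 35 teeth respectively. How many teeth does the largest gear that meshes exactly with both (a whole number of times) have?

10 = 2 · 5
35 = 5 · 7
Common: 5 = 5

5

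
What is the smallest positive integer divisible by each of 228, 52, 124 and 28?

228 = 2² · 3 · 19; 52 = 2² · 13; 124 = 2² · 31; 28 = 2² · 7
lcm takes max exponent of each prime: 2² · 3 · 7 · 13 · 19 · 31 = 643188

643188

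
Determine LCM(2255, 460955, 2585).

888260285

lcm(2255, 460955) = 2255·460955/gcd = 1039453525/55 = 18899155
lcm(18899155, 2585) = 18899155·2585/gcd = 48854315675/55 = 888260285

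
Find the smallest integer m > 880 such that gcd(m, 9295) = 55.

935

gcd(m, 9295) = 55 forces 55 | m; write m = 55s. Then gcd(55s, 55·169) = 55·gcd(s, 169), so need gcd(s, 169) = 1.
55s > 880 gives s ≥ 17. The least s ≥ 17 coprime to 169 is 17, so m = 55·17 = 935.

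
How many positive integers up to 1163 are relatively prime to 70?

Prime factors of 70: 2, 5, 7. Count integers ≤ 1163 divisible by none of them.
By inclusion–exclusion: 1163 − ⌊1163/2⌋ − ⌊1163/5⌋ − ⌊1163/7⌋ + ⌊1163/10⌋ + ⌊1163/14⌋ + ⌊1163/35⌋ − ⌊1163/70⌋ = 400.

400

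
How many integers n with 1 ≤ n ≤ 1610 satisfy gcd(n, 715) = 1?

Prime factors of 715: 5, 11, 13. Count integers ≤ 1610 divisible by none of them.
By inclusion–exclusion: 1610 − ⌊1610/5⌋ − ⌊1610/11⌋ − ⌊1610/13⌋ + ⌊1610/55⌋ + ⌊1610/65⌋ + ⌊1610/143⌋ − ⌊1610/715⌋ = 1081.

1081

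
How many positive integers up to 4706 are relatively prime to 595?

3038

Prime factors of 595: 5, 7, 17. Count integers ≤ 4706 divisible by none of them.
By inclusion–exclusion: 4706 − ⌊4706/5⌋ − ⌊4706/7⌋ − ⌊4706/17⌋ + ⌊4706/35⌋ + ⌊4706/85⌋ + ⌊4706/119⌋ − ⌊4706/595⌋ = 3038.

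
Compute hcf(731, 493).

Euclid: 731 = 1·493 + 238; 493 = 2·238 + 17; 238 = 14·17 + 0. Last nonzero remainder: 17.

17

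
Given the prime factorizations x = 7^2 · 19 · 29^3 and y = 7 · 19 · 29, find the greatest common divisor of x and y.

3857

min exponent per shared prime: 7 · 19 · 29 = 3857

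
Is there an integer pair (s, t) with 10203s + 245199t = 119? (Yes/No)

No

By Bézout, 10203s + 245199t = 119 has integer solutions iff gcd(10203, 245199) | 119.
Euclid: 245199 = 24·10203 + 327; 10203 = 31·327 + 66; 327 = 4·66 + 63; 66 = 1·63 + 3; 63 = 21·3 + 0. gcd = 3; 119 mod 3 = 2. No.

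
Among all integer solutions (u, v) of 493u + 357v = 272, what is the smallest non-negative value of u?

Reduce mod 357: 493u ≡ 272 (mod 357). With g = gcd(493, 357) = 17 dividing 272, divide through: 29u ≡ 16 (mod 21).
Since gcd(29, 21) = 1, u ≡ 16·(29)⁻¹ ≡ 2 (mod 21). Smallest non-negative: 2.

2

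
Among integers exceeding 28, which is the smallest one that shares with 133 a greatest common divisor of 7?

133 = 7·19. Any a with gcd(a, 133) = 7 is a multiple of 7, say 7s, with s coprime to 19.
Need s > 28/7, so s ≥ 5. First s ≥ 5 with gcd(s, 19) = 1 is s = 5. Thus a = 7·5 = 35.

35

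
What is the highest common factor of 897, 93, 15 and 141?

3

897 = 3 · 13 · 23; 93 = 3 · 31; 15 = 3 · 5; 141 = 3 · 47
gcd takes min exponent of each prime: 3 = 3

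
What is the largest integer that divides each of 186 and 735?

3

186 = 2 · 3 · 31
735 = 3 · 5 · 7²
Common: 3 = 3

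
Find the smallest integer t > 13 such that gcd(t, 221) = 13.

Multiples of 13 above 13: 13·2, 13·3, … . Need the cofactor coprime to 221/13 = 17.
Checking s = 2, 3, … the first with gcd(s, 17) = 1 is s = 2, giving 26.

26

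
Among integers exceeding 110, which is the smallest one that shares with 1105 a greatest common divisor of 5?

gcd(m, 1105) = 5 forces 5 | m; write m = 5s. Then gcd(5s, 5·221) = 5·gcd(s, 221), so need gcd(s, 221) = 1.
5s > 110 gives s ≥ 23. The least s ≥ 23 coprime to 221 is 23, so m = 5·23 = 115.

115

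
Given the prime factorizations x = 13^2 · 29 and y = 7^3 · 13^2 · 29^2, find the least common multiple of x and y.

max exponent per prime: 7^3 · 13^2 · 29^2 = 48750247

48750247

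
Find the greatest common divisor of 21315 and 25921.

Euclid: 25921 = 1·21315 + 4606; 21315 = 4·4606 + 2891; 4606 = 1·2891 + 1715; 2891 = 1·1715 + 1176; 1715 = 1·1176 + 539; 1176 = 2·539 + 98; 539 = 5·98 + 49; 98 = 2·49 + 0. Last nonzero remainder: 49.

49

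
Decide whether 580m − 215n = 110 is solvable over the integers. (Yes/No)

By Bézout, 580m − 215n = 110 has integer solutions iff gcd(580, 215) | 110.
Euclid: 580 = 2·215 + 150; 215 = 1·150 + 65; 150 = 2·65 + 20; 65 = 3·20 + 5; 20 = 4·5 + 0. gcd = 5; 110 mod 5 = 0. Yes.

Yes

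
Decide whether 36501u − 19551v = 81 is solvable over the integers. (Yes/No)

Yes

gcd(36501, 19551): 36501 = 1·19551 + 16950; 19551 = 1·16950 + 2601; 16950 = 6·2601 + 1344; 2601 = 1·1344 + 1257; 1344 = 1·1257 + 87; 1257 = 14·87 + 39; 87 = 2·39 + 9; 39 = 4·9 + 3; 9 = 3·3 + 0 → 3
3 divides 81, so a solution exists.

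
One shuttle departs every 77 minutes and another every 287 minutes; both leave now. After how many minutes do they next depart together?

3157

gcd first: 287 = 3·77 + 56; 77 = 1·56 + 21; 56 = 2·21 + 14; 21 = 1·14 + 7; 14 = 2·7 + 0 → gcd = 7
lcm = 77·287/gcd = 22099/7 = 3157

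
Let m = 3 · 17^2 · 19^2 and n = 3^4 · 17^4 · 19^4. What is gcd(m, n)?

min exponent per shared prime: 3 · 17^2 · 19^2 = 312987

312987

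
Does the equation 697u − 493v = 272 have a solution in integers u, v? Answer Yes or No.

Yes

By Bézout, 697u − 493v = 272 has integer solutions iff gcd(697, 493) | 272.
Euclid: 697 = 1·493 + 204; 493 = 2·204 + 85; 204 = 2·85 + 34; 85 = 2·34 + 17; 34 = 2·17 + 0. gcd = 17; 272 mod 17 = 0. Yes.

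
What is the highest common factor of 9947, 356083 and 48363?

49

gcd(9947, 356083): 356083 = 35·9947 + 7938; 9947 = 1·7938 + 2009; 7938 = 3·2009 + 1911; 2009 = 1·1911 + 98; 1911 = 19·98 + 49; 98 = 2·49 + 0 → 49
gcd(49, 48363): 48363 = 987·49 + 0 → 49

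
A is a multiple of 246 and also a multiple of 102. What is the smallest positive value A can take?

gcd first: 246 = 2·102 + 42; 102 = 2·42 + 18; 42 = 2·18 + 6; 18 = 3·6 + 0 → gcd = 6
lcm = 246·102/gcd = 25092/6 = 4182

4182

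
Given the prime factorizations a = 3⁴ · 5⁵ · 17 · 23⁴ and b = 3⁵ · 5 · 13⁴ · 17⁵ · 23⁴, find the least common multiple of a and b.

max exponent per prime: 3⁵ · 5⁵ · 13⁴ · 17⁵ · 23⁴ = 8617586581069575159375

8617586581069575159375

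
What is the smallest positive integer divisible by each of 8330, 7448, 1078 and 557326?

lcm(8330, 7448) = 8330·7448/gcd = 62041840/98 = 633080
lcm(633080, 1078) = 633080·1078/gcd = 682460240/98 = 6963880
lcm(6963880, 557326) = 6963880·557326/gcd = 3881151384880/1078 = 3600325960

3600325960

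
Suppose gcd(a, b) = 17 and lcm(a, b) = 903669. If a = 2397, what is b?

Using ab = gcd(a,b)·lcm(a,b) = 17·903669 = 15362373, we get b = 15362373/2397 = 6409.

6409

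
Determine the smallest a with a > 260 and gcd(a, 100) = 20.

100 = 20·5. Any a with gcd(a, 100) = 20 is a multiple of 20, say 20s, with s coprime to 5.
Need s > 260/20, so s ≥ 14. First s ≥ 14 with gcd(s, 5) = 1 is s = 14. Thus a = 20·14 = 280.

280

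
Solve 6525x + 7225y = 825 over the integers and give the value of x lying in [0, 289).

133

gcd(6525, 7225) = 25 (Euclid: 7225 = 1·6525 + 700; 6525 = 9·700 + 225; 700 = 3·225 + 25; 225 = 9·25 + 0), and 25 | 825.
Extended Euclid: 6525·(-31) + 7225·(28) = 25. Scale by 33: x₀ = -1023.
General solution x = x₀ + 289t; reducing mod 289 gives x = 133 (and y = -120).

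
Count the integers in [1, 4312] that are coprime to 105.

1971

Prime factors of 105: 3, 5, 7. Count integers ≤ 4312 divisible by none of them.
By inclusion–exclusion: 4312 − ⌊4312/3⌋ − ⌊4312/5⌋ − ⌊4312/7⌋ + ⌊4312/15⌋ + ⌊4312/21⌋ + ⌊4312/35⌋ − ⌊4312/105⌋ = 1971.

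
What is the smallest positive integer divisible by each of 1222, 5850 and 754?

7973550

1222 = 2 · 13 · 47; 5850 = 2 · 3² · 5² · 13; 754 = 2 · 13 · 29
lcm takes max exponent of each prime: 2 · 3² · 5² · 13 · 29 · 47 = 7973550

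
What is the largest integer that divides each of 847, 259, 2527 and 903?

7

gcd(847, 259): 847 = 3·259 + 70; 259 = 3·70 + 49; 70 = 1·49 + 21; 49 = 2·21 + 7; 21 = 3·7 + 0 → 7
gcd(7, 2527): 2527 = 361·7 + 0 → 7
gcd(7, 903): 903 = 129·7 + 0 → 7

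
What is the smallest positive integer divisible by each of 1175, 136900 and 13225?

lcm(1175, 136900) = 1175·136900/gcd = 160857500/25 = 6434300
lcm(6434300, 13225) = 6434300·13225/gcd = 85093617500/25 = 3403744700

3403744700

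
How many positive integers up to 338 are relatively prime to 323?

303

323 = 17·19. Inclusion–exclusion on these primes:
338 − ⌊338/17⌋ − ⌊338/19⌋ + ⌊338/323⌋ = 303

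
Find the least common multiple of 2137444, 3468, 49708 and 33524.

lcm(2137444, 3468) = 2137444·3468/gcd = 7412655792/1156 = 6412332
lcm(6412332, 49708) = 6412332·49708/gcd = 318744199056/49708 = 6412332
lcm(6412332, 33524) = 6412332·33524/gcd = 214967017968/1156 = 185957628

185957628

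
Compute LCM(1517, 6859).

gcd first: 6859 = 4·1517 + 791; 1517 = 1·791 + 726; 791 = 1·726 + 65; 726 = 11·65 + 11; 65 = 5·11 + 10; 11 = 1·10 + 1; 10 = 10·1 + 0 → gcd = 1
lcm = 1517·6859/gcd = 10405103/1 = 10405103

10405103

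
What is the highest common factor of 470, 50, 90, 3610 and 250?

10

470 = 2 · 5 · 47; 50 = 2 · 5²; 90 = 2 · 3² · 5; 3610 = 2 · 5 · 19²; 250 = 2 · 5³
gcd takes min exponent of each prime: 2 · 5 = 10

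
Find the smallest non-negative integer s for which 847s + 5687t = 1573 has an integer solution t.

Reduce mod 5687: 847s ≡ 1573 (mod 5687). With g = gcd(847, 5687) = 121 dividing 1573, divide through: 7s ≡ 13 (mod 47).
Since gcd(7, 47) = 1, s ≡ 13·(7)⁻¹ ≡ 22 (mod 47). Smallest non-negative: 22.

22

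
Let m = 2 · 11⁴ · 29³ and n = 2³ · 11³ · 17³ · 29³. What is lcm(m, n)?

max exponent per prime: 2³ · 11⁴ · 17³ · 29³ = 14034646733096

14034646733096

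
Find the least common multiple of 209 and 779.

209 = 11 · 19; 779 = 19 · 41
max exponents: 11 · 19 · 41 = 8569

8569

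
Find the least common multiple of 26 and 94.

1222

26 = 2 · 13; 94 = 2 · 47
max exponents: 2 · 13 · 47 = 1222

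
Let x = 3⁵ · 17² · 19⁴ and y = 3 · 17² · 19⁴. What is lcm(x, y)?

9152052867

max exponent per prime: 3⁵ · 17² · 19⁴ = 9152052867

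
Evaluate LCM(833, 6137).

gcd first: 6137 = 7·833 + 306; 833 = 2·306 + 221; 306 = 1·221 + 85; 221 = 2·85 + 51; 85 = 1·51 + 34; 51 = 1·34 + 17; 34 = 2·17 + 0 → gcd = 17
lcm = 833·6137/gcd = 5112121/17 = 300713

300713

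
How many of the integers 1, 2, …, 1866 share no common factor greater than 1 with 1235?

1235 = 5·13·19. Inclusion–exclusion on these primes:
1866 − ⌊1866/5⌋ − ⌊1866/13⌋ − ⌊1866/19⌋ + ⌊1866/65⌋ + ⌊1866/95⌋ + ⌊1866/247⌋ − ⌊1866/1235⌋ = 1305

1305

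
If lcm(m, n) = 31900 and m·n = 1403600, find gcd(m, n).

From gcd × lcm = mn: gcd = 1403600 / 31900 = 44.

44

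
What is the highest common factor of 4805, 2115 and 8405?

5

gcd(4805, 2115): 4805 = 2·2115 + 575; 2115 = 3·575 + 390; 575 = 1·390 + 185; 390 = 2·185 + 20; 185 = 9·20 + 5; 20 = 4·5 + 0 → 5
gcd(5, 8405): 8405 = 1681·5 + 0 → 5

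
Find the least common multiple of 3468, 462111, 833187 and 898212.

460075863156

lcm(3468, 462111) = 3468·462111/gcd = 1602600948/867 = 1848444
lcm(1848444, 833187) = 1848444·833187/gcd = 1540099511028/867 = 1776354684
lcm(1776354684, 898212) = 1776354684·898212/gcd = 1595543093425008/3468 = 460075863156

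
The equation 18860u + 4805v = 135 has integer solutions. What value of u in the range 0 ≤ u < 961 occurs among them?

360

Reduce mod 4805: 18860u ≡ 135 (mod 4805). With g = gcd(18860, 4805) = 5 dividing 135, divide through: 3772u ≡ 27 (mod 961).
Since gcd(3772, 961) = 1, u ≡ 27·(3772)⁻¹ ≡ 360 (mod 961). Smallest non-negative: 360.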